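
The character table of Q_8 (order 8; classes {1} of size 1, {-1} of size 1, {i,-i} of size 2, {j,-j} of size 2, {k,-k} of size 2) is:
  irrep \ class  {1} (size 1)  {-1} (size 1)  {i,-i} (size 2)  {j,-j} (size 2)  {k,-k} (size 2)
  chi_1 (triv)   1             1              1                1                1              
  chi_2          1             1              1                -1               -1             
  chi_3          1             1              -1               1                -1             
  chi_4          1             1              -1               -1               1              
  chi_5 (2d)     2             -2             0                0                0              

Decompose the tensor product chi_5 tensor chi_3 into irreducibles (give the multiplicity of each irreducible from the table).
chi_5 tensor chi_3 = chi_5 (all other irreducibles have multiplicity 0).

Explanation: The character of a tensor product is the pointwise product (chi_5 * chi_3)(C) = chi_5(C) * chi_3(C):
  {1}: (2)*(1), {-1}: (-2)*(1), {i,-i}: (0)*(-1), {j,-j}: (0)*(1), {k,-k}: (0)*(-1)
so (chi_5 * chi_3) takes values
  {1} -> 2, {-1} -> -2, {i,-i} -> 0, {j,-j} -> 0, {k,-k} -> 0.
Now take the inner product of this character with each irreducible chi from the table, <chi_5*chi_3, chi> = (1/8) sum_C |C| (chi_5*chi_3)(C) conj(chi(C)):
  <chi_5*chi_3, chi_1> = (1/8)[1*(2)*conj(1) + 1*(-2)*conj(1) + 2*(0)*conj(1) + 2*(0)*conj(1) + 2*(0)*conj(1)]
      = (1/8)[(2) + (-2) + (0) + (0) + (0)] = 0/8 = 0
  <chi_5*chi_3, chi_2> = (1/8)[1*(2)*conj(1) + 1*(-2)*conj(1) + 2*(0)*conj(1) + 2*(0)*conj(-1) + 2*(0)*conj(-1)]
      = (1/8)[(2) + (-2) + (0) + (0) + (0)] = 0/8 = 0
  <chi_5*chi_3, chi_3> = (1/8)[1*(2)*conj(1) + 1*(-2)*conj(1) + 2*(0)*conj(-1) + 2*(0)*conj(1) + 2*(0)*conj(-1)]
      = (1/8)[(2) + (-2) + (0) + (0) + (0)] = 0/8 = 0
  <chi_5*chi_3, chi_4> = (1/8)[1*(2)*conj(1) + 1*(-2)*conj(1) + 2*(0)*conj(-1) + 2*(0)*conj(-1) + 2*(0)*conj(1)]
      = (1/8)[(2) + (-2) + (0) + (0) + (0)] = 0/8 = 0
  <chi_5*chi_3, chi_5> = (1/8)[1*(2)*conj(2) + 1*(-2)*conj(-2) + 2*(0)*conj(0) + 2*(0)*conj(0) + 2*(0)*conj(0)]
      = (1/8)[(4) + (4) + (0) + (0) + (0)] = 8/8 = 1
Hence the multiplicities are chi_5: 1. Dimension check: dim(chi_5)*dim(chi_3) = 2*1 = 2 and sum (mult * dim) = 1*2 = 2.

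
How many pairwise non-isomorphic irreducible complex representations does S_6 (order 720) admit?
11

Derivation: The number of irreducible complex representations of a finite group equals its number of conjugacy classes. Conjugacy classes in S_6 correspond to cycle types, i.e. partitions of 6; there are p(6) = 11 of them, so S_6 (order 720) has exactly 11 irreducible complex representations.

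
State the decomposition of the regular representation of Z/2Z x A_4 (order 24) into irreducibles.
Each irreducible V_i of dimension d_i appears with multiplicity d_i, i.e. rho_reg = (direct sum over all irreducibles V_i) d_i V_i. The irreducible dimensions for Z/2Z x A_4 are 1, 1, 1, 1, 1, 1, 3, 3: 6 irreducibles of dimension 1, each with multiplicity 1; 2 irreducibles of dimension 3, each with multiplicity 3. Total dimension 6*1*1 + 2*3*3 = 24 = |G|.

Derivation: General theorem: in the regular representation of a finite group G, each irreducible appears with multiplicity equal to its dimension. Check: dim(rho_reg) = sum d_i^2 = 1 + 1 + 1 + 1 + 1 + 1 + 9 + 9 = 24 = |G|.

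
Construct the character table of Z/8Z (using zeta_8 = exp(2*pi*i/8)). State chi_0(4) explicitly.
Character table of Z/8Z (irreps indexed chi_0,...,chi_7 with chi_k(m) = zeta_8^(k*m), zeta_8 = exp(2*pi*i/8)):
  irrep \ class  {0} (size 1)  {1} (size 1)    {2} (size 1)  {3} (size 1)    {4} (size 1)  {5} (size 1)    {6} (size 1)  {7} (size 1)  
  chi_0          1             1               1             1               1             1               1             1             
  chi_1          1             exp(I*pi/4)     I             exp(3*I*pi/4)   -1            exp(-3*I*pi/4)  -I            exp(-I*pi/4)  
  chi_2          1             I               -1            -I              1             I               -1            -I            
  chi_3          1             exp(3*I*pi/4)   -I            exp(I*pi/4)     -1            exp(-I*pi/4)    I             exp(-3*I*pi/4)
  chi_4          1             -1              1             -1              1             -1              1             -1            
  chi_5          1             exp(-3*I*pi/4)  I             exp(-I*pi/4)    -1            exp(I*pi/4)     -I            exp(3*I*pi/4) 
  chi_6          1             -I              -1            I               1             -I              -1            I             
  chi_7          1             exp(-I*pi/4)    -I            exp(-3*I*pi/4)  -1            exp(3*I*pi/4)   I             exp(I*pi/4)   

Spot check: chi_0(4) = zeta_8^(0*4) = zeta_8^0 = 1.

Details: Z/8Z is abelian, so all 8 irreducible complex representations are 1-dimensional. They are given by chi_k(m) = zeta_8^(k*m) for k = 0,...,7. Row orthogonality: sum_m chi_k(m) conj(chi_l(m)) = 8 * [k = l].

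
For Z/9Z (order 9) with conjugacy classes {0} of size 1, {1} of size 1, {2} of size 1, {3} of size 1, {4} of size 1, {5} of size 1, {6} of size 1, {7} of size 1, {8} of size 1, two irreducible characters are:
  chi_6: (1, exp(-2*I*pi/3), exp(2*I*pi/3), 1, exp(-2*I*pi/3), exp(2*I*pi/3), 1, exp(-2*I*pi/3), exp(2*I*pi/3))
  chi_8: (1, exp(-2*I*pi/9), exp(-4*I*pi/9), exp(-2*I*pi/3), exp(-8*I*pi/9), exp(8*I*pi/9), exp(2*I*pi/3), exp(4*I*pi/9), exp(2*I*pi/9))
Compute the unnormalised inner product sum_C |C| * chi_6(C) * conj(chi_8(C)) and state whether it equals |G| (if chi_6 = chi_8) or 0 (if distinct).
Sum = 0; so <chi_6, chi_8> = 0 (distinct irreducibles are orthogonal).

Explanation: Compute term by term over conjugacy classes (|C| * chi_6(C) * conj(chi_8(C))):
  1*(1)*conj(1) + 1*(exp(-2*I*pi/3))*conj(exp(-2*I*pi/9)) + 1*(exp(2*I*pi/3))*conj(exp(-4*I*pi/9)) + 1*(1)*conj(exp(-2*I*pi/3)) + 1*(exp(-2*I*pi/3))*conj(exp(-8*I*pi/9)) + 1*(exp(2*I*pi/3))*conj(exp(8*I*pi/9)) + 1*(1)*conj(exp(2*I*pi/3)) + 1*(exp(-2*I*pi/3))*conj(exp(4*I*pi/9)) + 1*(exp(2*I*pi/3))*conj(exp(2*I*pi/9))
  = (1) + (exp(-4*I*pi/9)) + (exp(-8*I*pi/9)) + (exp(2*I*pi/3)) + (exp(2*I*pi/9)) + (exp(-2*I*pi/9)) + (exp(-2*I*pi/3)) + (exp(8*I*pi/9)) + (exp(4*I*pi/9))
  = 0.
(Exp terms are combined using exp(i*s)*conj(exp(i*t)) = exp(i*(s-t)), and sums of them are collapsed using the identity that for every m > 1 the m distinct m-th roots of unity sum to 0, e.g. 1 + exp(2*I*pi/3) + exp(-2*I*pi/3) = 0.)
Dividing by |G| = 9 gives 0/9 = 0, matching the row-orthogonality relation <chi_6, chi_8> = [chi_6 = chi_8].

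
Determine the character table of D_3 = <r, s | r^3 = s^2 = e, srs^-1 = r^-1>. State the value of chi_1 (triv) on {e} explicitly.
Conjugacy classes: {e} of size 1, {r^1, r^2} of size 2, {s, sr, ..., sr^2} of size 3.
Character table:
  irrep \ class              {e} (size 1)  {r^1, r^2} (size 2)  {s, sr, ..., sr^2} (size 3)
  chi_1 (triv)               1             1                    1                          
  chi_2 (sign: r->1, s->-1)  1             1                    -1                         
  chi_3 (2d, j=1)            2             -1                   0                          

Spot check: chi_1 (triv) on {e} = 1.

Explanation: D_3 has order 2*3 = 6 with 3 conjugacy classes, hence 3 irreducibles. Sum of squared dims 1 + 1 + 4 = 6 = |G|. Linear characters come from the abelianisation; the 2-dimensional irreps have character r^k -> 2*cos(2*pi*j*k/3), reflections -> 0.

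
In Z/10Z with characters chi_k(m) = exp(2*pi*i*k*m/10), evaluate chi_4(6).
chi_4(6) = zeta_10^24 = exp(4*I*pi/5)

Details: chi_4(6) = zeta_10^(4*6) = zeta_10^24. Since zeta_10^10 = 1, this equals zeta_10^4 = exp(2*pi*i*4/10) = exp(4*I*pi/5).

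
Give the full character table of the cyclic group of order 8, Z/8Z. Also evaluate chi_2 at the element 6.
Character table of Z/8Z (irreps indexed chi_0,...,chi_7 with chi_k(m) = zeta_8^(k*m), zeta_8 = exp(2*pi*i/8)):
  irrep \ class  {0} (size 1)  {1} (size 1)    {2} (size 1)  {3} (size 1)    {4} (size 1)  {5} (size 1)    {6} (size 1)  {7} (size 1)  
  chi_0          1             1               1             1               1             1               1             1             
  chi_1          1             exp(I*pi/4)     I             exp(3*I*pi/4)   -1            exp(-3*I*pi/4)  -I            exp(-I*pi/4)  
  chi_2          1             I               -1            -I              1             I               -1            -I            
  chi_3          1             exp(3*I*pi/4)   -I            exp(I*pi/4)     -1            exp(-I*pi/4)    I             exp(-3*I*pi/4)
  chi_4          1             -1              1             -1              1             -1              1             -1            
  chi_5          1             exp(-3*I*pi/4)  I             exp(-I*pi/4)    -1            exp(I*pi/4)     -I            exp(3*I*pi/4) 
  chi_6          1             -I              -1            I               1             -I              -1            I             
  chi_7          1             exp(-I*pi/4)    -I            exp(-3*I*pi/4)  -1            exp(3*I*pi/4)   I             exp(I*pi/4)   

Spot check: chi_2(6) = zeta_8^(2*6) = zeta_8^12 = -1.

Solution. Z/8Z is abelian, so all 8 irreducible complex representations are 1-dimensional. They are given by chi_k(m) = zeta_8^(k*m) for k = 0,...,7. Row orthogonality: sum_m chi_k(m) conj(chi_l(m)) = 8 * [k = l].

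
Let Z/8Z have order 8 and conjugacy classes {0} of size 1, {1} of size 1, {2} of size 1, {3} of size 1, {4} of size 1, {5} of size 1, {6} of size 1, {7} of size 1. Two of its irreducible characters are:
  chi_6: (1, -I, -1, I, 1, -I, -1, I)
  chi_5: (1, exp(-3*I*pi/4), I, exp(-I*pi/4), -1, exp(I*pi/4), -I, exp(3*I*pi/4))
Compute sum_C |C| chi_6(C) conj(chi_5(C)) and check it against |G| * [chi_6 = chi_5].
Sum = 0; so <chi_6, chi_5> = 0 (distinct irreducibles are orthogonal).

Reasoning: Compute term by term over conjugacy classes (|C| * chi_6(C) * conj(chi_5(C))):
  1*(1)*conj(1) + 1*(-I)*conj(exp(-3*I*pi/4)) + 1*(-1)*conj(I) + 1*(I)*conj(exp(-I*pi/4)) + 1*(1)*conj(-1) + 1*(-I)*conj(exp(I*pi/4)) + 1*(-1)*conj(-I) + 1*(I)*conj(exp(3*I*pi/4))
  = (1) + (-exp(-3*I*pi/4)) + (I) + (exp(3*I*pi/4)) + (-1) + (-exp(I*pi/4)) + (-I) + (exp(-I*pi/4))
  = 0.
(Exp terms are combined using exp(i*s)*conj(exp(i*t)) = exp(i*(s-t)), and sums of them are collapsed using the identity that for every m > 1 the m distinct m-th roots of unity sum to 0, e.g. 1 + exp(2*I*pi/3) + exp(-2*I*pi/3) = 0.)
Dividing by |G| = 8 gives 0/8 = 0, matching the row-orthogonality relation <chi_6, chi_5> = [chi_6 = chi_5].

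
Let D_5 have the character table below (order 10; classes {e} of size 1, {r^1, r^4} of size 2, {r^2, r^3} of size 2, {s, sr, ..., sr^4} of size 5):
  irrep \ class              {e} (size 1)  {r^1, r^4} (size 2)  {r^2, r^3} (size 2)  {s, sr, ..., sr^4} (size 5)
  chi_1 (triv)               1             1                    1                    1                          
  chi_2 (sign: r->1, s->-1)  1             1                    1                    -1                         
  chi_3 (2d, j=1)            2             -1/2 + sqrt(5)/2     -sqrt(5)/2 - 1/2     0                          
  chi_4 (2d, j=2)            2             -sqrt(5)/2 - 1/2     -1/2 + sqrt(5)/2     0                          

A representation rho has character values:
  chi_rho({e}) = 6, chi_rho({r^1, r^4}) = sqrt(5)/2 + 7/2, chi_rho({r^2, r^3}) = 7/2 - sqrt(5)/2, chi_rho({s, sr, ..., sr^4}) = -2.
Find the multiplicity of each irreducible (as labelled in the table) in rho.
Multiplicities: chi_1: 1, chi_2: 3, chi_3: 1, chi_4: 0.

Why: Use <chi_rho, chi> = (1/|G|) sum_C |C| * chi_rho(C) * conj(chi(C)) with |G| = 10 for each irreducible chi in the table:
  <chi_rho, chi_1> = (1/10)[1*(6)*conj(1) + 2*(sqrt(5)/2 + 7/2)*conj(1) + 2*(7/2 - sqrt(5)/2)*conj(1) + 5*(-2)*conj(1)]
      = (1/10)[(6) + (sqrt(5) + 7) + (7 - sqrt(5)) + (-10)] = 10/10 = 1
  <chi_rho, chi_2> = (1/10)[1*(6)*conj(1) + 2*(sqrt(5)/2 + 7/2)*conj(1) + 2*(7/2 - sqrt(5)/2)*conj(1) + 5*(-2)*conj(-1)]
      = (1/10)[(6) + (sqrt(5) + 7) + (7 - sqrt(5)) + (10)] = 30/10 = 3
  <chi_rho, chi_3> = (1/10)[1*(6)*conj(2) + 2*(sqrt(5)/2 + 7/2)*conj(-1/2 + sqrt(5)/2) + 2*(7/2 - sqrt(5)/2)*conj(-sqrt(5)/2 - 1/2) + 5*(-2)*conj(0)]
      = (1/10)[(12) + (-1 + 3*sqrt(5)) + (-3*sqrt(5) - 1) + (0)] = 10/10 = 1
  <chi_rho, chi_4> = (1/10)[1*(6)*conj(2) + 2*(sqrt(5)/2 + 7/2)*conj(-sqrt(5)/2 - 1/2) + 2*(7/2 - sqrt(5)/2)*conj(-1/2 + sqrt(5)/2) + 5*(-2)*conj(0)]
      = (1/10)[(12) + (-4*sqrt(5) - 6) + (-6 + 4*sqrt(5)) + (0)] = 0/10 = 0
Dimension check: dim(rho) = sum (mult * dim) = 1*1 + 3*1 + 1*2 + 0*2 = 6 = chi_rho(e) = 6.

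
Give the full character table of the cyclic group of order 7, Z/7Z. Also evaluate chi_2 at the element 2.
Character table of Z/7Z (irreps indexed chi_0,...,chi_6 with chi_k(m) = zeta_7^(k*m), zeta_7 = exp(2*pi*i/7)):
  irrep \ class  {0} (size 1)  {1} (size 1)    {2} (size 1)    {3} (size 1)    {4} (size 1)    {5} (size 1)    {6} (size 1)  
  chi_0          1             1               1               1               1               1               1             
  chi_1          1             exp(2*I*pi/7)   exp(4*I*pi/7)   exp(6*I*pi/7)   exp(-6*I*pi/7)  exp(-4*I*pi/7)  exp(-2*I*pi/7)
  chi_2          1             exp(4*I*pi/7)   exp(-6*I*pi/7)  exp(-2*I*pi/7)  exp(2*I*pi/7)   exp(6*I*pi/7)   exp(-4*I*pi/7)
  chi_3          1             exp(6*I*pi/7)   exp(-2*I*pi/7)  exp(4*I*pi/7)   exp(-4*I*pi/7)  exp(2*I*pi/7)   exp(-6*I*pi/7)
  chi_4          1             exp(-6*I*pi/7)  exp(2*I*pi/7)   exp(-4*I*pi/7)  exp(4*I*pi/7)   exp(-2*I*pi/7)  exp(6*I*pi/7) 
  chi_5          1             exp(-4*I*pi/7)  exp(6*I*pi/7)   exp(2*I*pi/7)   exp(-2*I*pi/7)  exp(-6*I*pi/7)  exp(4*I*pi/7) 
  chi_6          1             exp(-2*I*pi/7)  exp(-4*I*pi/7)  exp(-6*I*pi/7)  exp(6*I*pi/7)   exp(4*I*pi/7)   exp(2*I*pi/7) 

Spot check: chi_2(2) = zeta_7^(2*2) = zeta_7^4 = exp(-6*I*pi/7).

Working: Z/7Z is abelian, so all 7 irreducible complex representations are 1-dimensional. They are given by chi_k(m) = zeta_7^(k*m) for k = 0,...,6. Row orthogonality: sum_m chi_k(m) conj(chi_l(m)) = 7 * [k = l].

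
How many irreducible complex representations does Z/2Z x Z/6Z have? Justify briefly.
12

Working: The number of irreducible complex representations of a finite group equals its number of conjugacy classes. Z/2Z x Z/6Z is abelian of order 12, so every element is its own conjugacy class: 12 classes, so Z/2Z x Z/6Z (order 12) has exactly 12 irreducible complex representations.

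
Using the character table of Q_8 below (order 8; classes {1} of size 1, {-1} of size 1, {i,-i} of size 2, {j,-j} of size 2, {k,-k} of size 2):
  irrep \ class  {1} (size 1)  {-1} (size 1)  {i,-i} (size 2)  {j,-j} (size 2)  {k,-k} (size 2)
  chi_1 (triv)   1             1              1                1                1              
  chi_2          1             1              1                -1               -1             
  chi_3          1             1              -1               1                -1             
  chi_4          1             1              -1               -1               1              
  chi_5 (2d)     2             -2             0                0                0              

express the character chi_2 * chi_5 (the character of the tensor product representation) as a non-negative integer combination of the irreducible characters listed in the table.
chi_2 tensor chi_5 = chi_5 (all other irreducibles have multiplicity 0).

Justification: The character of a tensor product is the pointwise product (chi_2 * chi_5)(C) = chi_2(C) * chi_5(C):
  {1}: (1)*(2), {-1}: (1)*(-2), {i,-i}: (1)*(0), {j,-j}: (-1)*(0), {k,-k}: (-1)*(0)
so (chi_2 * chi_5) takes values
  {1} -> 2, {-1} -> -2, {i,-i} -> 0, {j,-j} -> 0, {k,-k} -> 0.
Now take the inner product of this character with each irreducible chi from the table, <chi_2*chi_5, chi> = (1/8) sum_C |C| (chi_2*chi_5)(C) conj(chi(C)):
  <chi_2*chi_5, chi_1> = (1/8)[1*(2)*conj(1) + 1*(-2)*conj(1) + 2*(0)*conj(1) + 2*(0)*conj(1) + 2*(0)*conj(1)]
      = (1/8)[(2) + (-2) + (0) + (0) + (0)] = 0/8 = 0
  <chi_2*chi_5, chi_2> = (1/8)[1*(2)*conj(1) + 1*(-2)*conj(1) + 2*(0)*conj(1) + 2*(0)*conj(-1) + 2*(0)*conj(-1)]
      = (1/8)[(2) + (-2) + (0) + (0) + (0)] = 0/8 = 0
  <chi_2*chi_5, chi_3> = (1/8)[1*(2)*conj(1) + 1*(-2)*conj(1) + 2*(0)*conj(-1) + 2*(0)*conj(1) + 2*(0)*conj(-1)]
      = (1/8)[(2) + (-2) + (0) + (0) + (0)] = 0/8 = 0
  <chi_2*chi_5, chi_4> = (1/8)[1*(2)*conj(1) + 1*(-2)*conj(1) + 2*(0)*conj(-1) + 2*(0)*conj(-1) + 2*(0)*conj(1)]
      = (1/8)[(2) + (-2) + (0) + (0) + (0)] = 0/8 = 0
  <chi_2*chi_5, chi_5> = (1/8)[1*(2)*conj(2) + 1*(-2)*conj(-2) + 2*(0)*conj(0) + 2*(0)*conj(0) + 2*(0)*conj(0)]
      = (1/8)[(4) + (4) + (0) + (0) + (0)] = 8/8 = 1
Hence the multiplicities are chi_5: 1. Dimension check: dim(chi_2)*dim(chi_5) = 1*2 = 2 and sum (mult * dim) = 1*2 = 2.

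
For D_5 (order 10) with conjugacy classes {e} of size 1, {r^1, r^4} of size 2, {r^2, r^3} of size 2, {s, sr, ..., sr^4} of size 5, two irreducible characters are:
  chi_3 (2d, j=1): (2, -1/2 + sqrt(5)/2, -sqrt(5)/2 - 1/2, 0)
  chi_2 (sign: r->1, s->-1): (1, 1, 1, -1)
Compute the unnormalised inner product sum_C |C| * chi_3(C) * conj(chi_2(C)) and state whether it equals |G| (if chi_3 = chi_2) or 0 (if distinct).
Sum = 0; so <chi_3, chi_2> = 0 (distinct irreducibles are orthogonal).

Why: Compute term by term over conjugacy classes (|C| * chi_3(C) * conj(chi_2(C))):
  1*(2)*conj(1) + 2*(-1/2 + sqrt(5)/2)*conj(1) + 2*(-sqrt(5)/2 - 1/2)*conj(1) + 5*(0)*conj(-1)
  = (2) + (-1 + sqrt(5)) + (-sqrt(5) - 1) + (0)
  = 0.
Dividing by |G| = 10 gives 0/10 = 0, matching the row-orthogonality relation <chi_3, chi_2> = [chi_3 = chi_2].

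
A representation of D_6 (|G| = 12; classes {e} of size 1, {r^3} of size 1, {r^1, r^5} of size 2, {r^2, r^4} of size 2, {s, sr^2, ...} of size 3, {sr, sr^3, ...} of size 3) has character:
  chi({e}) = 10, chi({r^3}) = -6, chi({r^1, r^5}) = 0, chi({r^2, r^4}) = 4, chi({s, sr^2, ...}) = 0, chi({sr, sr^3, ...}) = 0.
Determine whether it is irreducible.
Not irreducible (reducible): <chi, chi> = 14 > 1.

Details: <chi, chi> = (1/|G|) sum_C |C| * |chi(C)|^2 = (1/12)[1*|10|^2 + 1*|-6|^2 + 2*|0|^2 + 2*|4|^2 + 3*|0|^2 + 3*|0|^2]
  = (1/12)[(100) + (36) + (0) + (32) + (0) + (0)] = 168/12 = 14.
A character is irreducible iff <chi, chi> = 1, so this representation is reducible.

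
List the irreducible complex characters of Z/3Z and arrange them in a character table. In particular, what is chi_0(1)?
Character table of Z/3Z (irreps indexed chi_0,...,chi_2 with chi_k(m) = zeta_3^(k*m), zeta_3 = exp(2*pi*i/3)):
  irrep \ class  {0} (size 1)  {1} (size 1)    {2} (size 1)  
  chi_0          1             1               1             
  chi_1          1             exp(2*I*pi/3)   exp(-2*I*pi/3)
  chi_2          1             exp(-2*I*pi/3)  exp(2*I*pi/3) 

Spot check: chi_0(1) = zeta_3^(0*1) = zeta_3^0 = 1.

Details: Z/3Z is abelian, so all 3 irreducible complex representations are 1-dimensional. They are given by chi_k(m) = zeta_3^(k*m) for k = 0,...,2. Row orthogonality: sum_m chi_k(m) conj(chi_l(m)) = 3 * [k = l].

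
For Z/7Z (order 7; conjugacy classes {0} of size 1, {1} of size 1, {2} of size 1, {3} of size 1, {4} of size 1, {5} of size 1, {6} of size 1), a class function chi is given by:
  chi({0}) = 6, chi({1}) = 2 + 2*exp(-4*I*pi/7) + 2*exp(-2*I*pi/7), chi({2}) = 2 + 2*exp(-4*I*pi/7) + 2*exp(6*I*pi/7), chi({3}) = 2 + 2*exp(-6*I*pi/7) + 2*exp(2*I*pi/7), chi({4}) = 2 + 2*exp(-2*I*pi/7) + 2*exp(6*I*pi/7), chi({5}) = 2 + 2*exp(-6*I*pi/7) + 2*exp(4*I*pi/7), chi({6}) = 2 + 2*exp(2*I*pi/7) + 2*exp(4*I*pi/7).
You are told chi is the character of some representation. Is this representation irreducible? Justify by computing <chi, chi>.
Not irreducible (reducible): <chi, chi> = 12 > 1.

<chi, chi> = (1/|G|) sum_C |C| * |chi(C)|^2 = (1/7)[1*|6|^2 + 1*|2 + 2*exp(-4*I*pi/7) + 2*exp(-2*I*pi/7)|^2 + 1*|2 + 2*exp(-4*I*pi/7) + 2*exp(6*I*pi/7)|^2 + 1*|2 + 2*exp(-6*I*pi/7) + 2*exp(2*I*pi/7)|^2 + 1*|2 + 2*exp(-2*I*pi/7) + 2*exp(6*I*pi/7)|^2 + 1*|2 + 2*exp(-6*I*pi/7) + 2*exp(4*I*pi/7)|^2 + 1*|2 + 2*exp(2*I*pi/7) + 2*exp(4*I*pi/7)|^2]
  = (1/7)[(36) + (12 + 8*exp(-2*I*pi/7) + 4*exp(-4*I*pi/7) + 4*exp(4*I*pi/7) + 8*exp(2*I*pi/7)) + (12 + 8*exp(-4*I*pi/7) + 4*exp(-6*I*pi/7) + 4*exp(6*I*pi/7) + 8*exp(4*I*pi/7)) + (12 + 8*exp(-6*I*pi/7) + 4*exp(-2*I*pi/7) + 4*exp(2*I*pi/7) + 8*exp(6*I*pi/7)) + (12 + 8*exp(-6*I*pi/7) + 4*exp(-2*I*pi/7) + 4*exp(2*I*pi/7) + 8*exp(6*I*pi/7)) + (12 + 8*exp(-4*I*pi/7) + 4*exp(-6*I*pi/7) + 4*exp(6*I*pi/7) + 8*exp(4*I*pi/7)) + (12 + 8*exp(-2*I*pi/7) + 4*exp(-4*I*pi/7) + 4*exp(4*I*pi/7) + 8*exp(2*I*pi/7))] = 84/7 = 12.
(Exp terms are combined using exp(i*s)*conj(exp(i*t)) = exp(i*(s-t)), and sums of them are collapsed using the identity that for every m > 1 the m distinct m-th roots of unity sum to 0, e.g. 1 + exp(2*I*pi/3) + exp(-2*I*pi/3) = 0.)
A character is irreducible iff <chi, chi> = 1, so this representation is reducible.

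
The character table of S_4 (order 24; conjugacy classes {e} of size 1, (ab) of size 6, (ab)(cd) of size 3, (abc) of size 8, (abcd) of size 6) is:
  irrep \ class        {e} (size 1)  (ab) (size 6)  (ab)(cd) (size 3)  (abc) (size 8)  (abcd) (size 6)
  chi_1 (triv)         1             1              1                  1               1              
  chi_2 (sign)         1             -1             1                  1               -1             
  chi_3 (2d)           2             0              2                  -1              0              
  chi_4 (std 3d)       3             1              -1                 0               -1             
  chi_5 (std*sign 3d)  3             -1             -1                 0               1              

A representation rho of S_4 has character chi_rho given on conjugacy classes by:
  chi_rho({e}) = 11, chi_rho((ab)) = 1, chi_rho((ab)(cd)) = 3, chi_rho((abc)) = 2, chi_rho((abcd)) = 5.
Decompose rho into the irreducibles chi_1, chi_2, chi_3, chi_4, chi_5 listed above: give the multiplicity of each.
Multiplicities: chi_1: 3, chi_2: 0, chi_3: 1, chi_4: 0, chi_5: 2.

Proof sketch: Use <chi_rho, chi> = (1/|G|) sum_C |C| * chi_rho(C) * conj(chi(C)) with |G| = 24 for each irreducible chi in the table:
  <chi_rho, chi_1> = (1/24)[1*(11)*conj(1) + 6*(1)*conj(1) + 3*(3)*conj(1) + 8*(2)*conj(1) + 6*(5)*conj(1)]
      = (1/24)[(11) + (6) + (9) + (16) + (30)] = 72/24 = 3
  <chi_rho, chi_2> = (1/24)[1*(11)*conj(1) + 6*(1)*conj(-1) + 3*(3)*conj(1) + 8*(2)*conj(1) + 6*(5)*conj(-1)]
      = (1/24)[(11) + (-6) + (9) + (16) + (-30)] = 0/24 = 0
  <chi_rho, chi_3> = (1/24)[1*(11)*conj(2) + 6*(1)*conj(0) + 3*(3)*conj(2) + 8*(2)*conj(-1) + 6*(5)*conj(0)]
      = (1/24)[(22) + (0) + (18) + (-16) + (0)] = 24/24 = 1
  <chi_rho, chi_4> = (1/24)[1*(11)*conj(3) + 6*(1)*conj(1) + 3*(3)*conj(-1) + 8*(2)*conj(0) + 6*(5)*conj(-1)]
      = (1/24)[(33) + (6) + (-9) + (0) + (-30)] = 0/24 = 0
  <chi_rho, chi_5> = (1/24)[1*(11)*conj(3) + 6*(1)*conj(-1) + 3*(3)*conj(-1) + 8*(2)*conj(0) + 6*(5)*conj(1)]
      = (1/24)[(33) + (-6) + (-9) + (0) + (30)] = 48/24 = 2
Dimension check: dim(rho) = sum (mult * dim) = 3*1 + 0*1 + 1*2 + 0*3 + 2*3 = 11 = chi_rho(e) = 11.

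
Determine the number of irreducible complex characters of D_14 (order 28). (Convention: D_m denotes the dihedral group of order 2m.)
10

Explanation: The number of irreducible complex representations of a finite group equals its number of conjugacy classes. D_14 has 10 conjugacy classes (n/2 + 3 for n even), so D_14 (order 28) has exactly 10 irreducible complex representations.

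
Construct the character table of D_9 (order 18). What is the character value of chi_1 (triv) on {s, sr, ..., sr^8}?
Conjugacy classes: {e} of size 1, {r^1, r^8} of size 2, {r^2, r^7} of size 2, {r^3, r^6} of size 2, {r^4, r^5} of size 2, {s, sr, ..., sr^8} of size 9.
Character table:
  irrep \ class              {e} (size 1)  {r^1, r^8} (size 2)  {r^2, r^7} (size 2)  {r^3, r^6} (size 2)  {r^4, r^5} (size 2)  {s, sr, ..., sr^8} (size 9)
  chi_1 (triv)               1             1                    1                    1                    1                    1                          
  chi_2 (sign: r->1, s->-1)  1             1                    1                    1                    1                    -1                         
  chi_3 (2d, j=1)            2             2*cos(2*pi/9)        2*cos(4*pi/9)        -1                   -2*cos(pi/9)         0                          
  chi_4 (2d, j=2)            2             2*cos(4*pi/9)        -2*cos(pi/9)         -1                   2*cos(2*pi/9)        0                          
  chi_5 (2d, j=3)            2             -1                   -1                   2                    -1                   0                          
  chi_6 (2d, j=4)            2             -2*cos(pi/9)         2*cos(2*pi/9)        -1                   2*cos(4*pi/9)        0                          

Spot check: chi_1 (triv) on {s, sr, ..., sr^8} = 1.

Explanation: D_9 has order 2*9 = 18 with 6 conjugacy classes, hence 6 irreducibles. Sum of squared dims 1 + 1 + 4 + 4 + 4 + 4 = 18 = |G|. Linear characters come from the abelianisation; the 2-dimensional irreps have character r^k -> 2*cos(2*pi*j*k/9), reflections -> 0.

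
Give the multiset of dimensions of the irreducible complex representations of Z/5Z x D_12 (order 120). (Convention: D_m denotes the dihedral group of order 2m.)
Dimensions: 1, 1, 1, 1, 1, 1, 1, 1, 1, 1, 1, 1, 1, 1, 1, 1, 1, 1, 1, 1, 2, 2, 2, 2, 2, 2, 2, 2, 2, 2, 2, 2, 2, 2, 2, 2, 2, 2, 2, 2, 2, 2, 2, 2, 2

Details: There are 45 irreducibles (= number of conjugacy classes). Their dimensions d_i satisfy sum d_i^2 = |G| = 120: 1 + 1 + 1 + 1 + 1 + 1 + 1 + 1 + 1 + 1 + 1 + 1 + 1 + 1 + 1 + 1 + 1 + 1 + 1 + 1 + 4 + 4 + 4 + 4 + 4 + 4 + 4 + 4 + 4 + 4 + 4 + 4 + 4 + 4 + 4 + 4 + 4 + 4 + 4 + 4 + 4 + 4 + 4 + 4 + 4 = 120. (For the product with Z/5Z: each of the 5 1-dim characters of Z/5Z tensors with each irrep of D_12, giving 5 copies of each D_12-dimension.)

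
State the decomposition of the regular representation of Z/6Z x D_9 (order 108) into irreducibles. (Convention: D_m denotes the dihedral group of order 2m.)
Each irreducible V_i of dimension d_i appears with multiplicity d_i, i.e. rho_reg = (direct sum over all irreducibles V_i) d_i V_i. The irreducible dimensions for Z/6Z x D_9 are 1, 1, 1, 1, 1, 1, 1, 1, 1, 1, 1, 1, 2, 2, 2, 2, 2, 2, 2, 2, 2, 2, 2, 2, 2, 2, 2, 2, 2, 2, 2, 2, 2, 2, 2, 2: 12 irreducibles of dimension 1, each with multiplicity 1; 24 irreducibles of dimension 2, each with multiplicity 2. Total dimension 12*1*1 + 24*2*2 = 108 = |G|.

Reasoning: General theorem: in the regular representation of a finite group G, each irreducible appears with multiplicity equal to its dimension. Check: dim(rho_reg) = sum d_i^2 = 1 + 1 + 1 + 1 + 1 + 1 + 1 + 1 + 1 + 1 + 1 + 1 + 4 + 4 + 4 + 4 + 4 + 4 + 4 + 4 + 4 + 4 + 4 + 4 + 4 + 4 + 4 + 4 + 4 + 4 + 4 + 4 + 4 + 4 + 4 + 4 = 108 = |G|.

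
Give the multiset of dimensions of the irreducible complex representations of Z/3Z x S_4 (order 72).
Dimensions: 1, 1, 1, 1, 1, 1, 2, 2, 2, 3, 3, 3, 3, 3, 3

Reasoning: There are 15 irreducibles (= number of conjugacy classes). Their dimensions d_i satisfy sum d_i^2 = |G| = 72: 1 + 1 + 1 + 1 + 1 + 1 + 4 + 4 + 4 + 9 + 9 + 9 + 9 + 9 + 9 = 72. (For the product with Z/3Z: each of the 3 1-dim characters of Z/3Z tensors with each irrep of S_4, giving 3 copies of each S_4-dimension.)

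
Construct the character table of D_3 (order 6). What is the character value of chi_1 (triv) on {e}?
Conjugacy classes: {e} of size 1, {r^1, r^2} of size 2, {s, sr, ..., sr^2} of size 3.
Character table:
  irrep \ class              {e} (size 1)  {r^1, r^2} (size 2)  {s, sr, ..., sr^2} (size 3)
  chi_1 (triv)               1             1                    1                          
  chi_2 (sign: r->1, s->-1)  1             1                    -1                         
  chi_3 (2d, j=1)            2             -1                   0                          

Spot check: chi_1 (triv) on {e} = 1.

Reasoning: D_3 has order 2*3 = 6 with 3 conjugacy classes, hence 3 irreducibles. Sum of squared dims 1 + 1 + 4 = 6 = |G|. Linear characters come from the abelianisation; the 2-dimensional irreps have character r^k -> 2*cos(2*pi*j*k/3), reflections -> 0.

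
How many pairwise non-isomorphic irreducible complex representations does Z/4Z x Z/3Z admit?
12

Explanation: The number of irreducible complex representations of a finite group equals its number of conjugacy classes. Z/4Z x Z/3Z is abelian of order 12, so every element is its own conjugacy class: 12 classes, so Z/4Z x Z/3Z (order 12) has exactly 12 irreducible complex representations.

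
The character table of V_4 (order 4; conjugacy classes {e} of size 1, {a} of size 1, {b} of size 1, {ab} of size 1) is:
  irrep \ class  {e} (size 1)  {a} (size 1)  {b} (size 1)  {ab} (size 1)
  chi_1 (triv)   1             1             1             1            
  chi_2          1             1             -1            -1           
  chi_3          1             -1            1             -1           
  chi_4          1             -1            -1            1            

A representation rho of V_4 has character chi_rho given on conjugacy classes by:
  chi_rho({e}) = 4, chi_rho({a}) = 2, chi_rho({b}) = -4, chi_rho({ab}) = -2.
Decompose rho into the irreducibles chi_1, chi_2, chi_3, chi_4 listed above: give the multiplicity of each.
Multiplicities: chi_1: 0, chi_2: 3, chi_3: 0, chi_4: 1.

Working: Use <chi_rho, chi> = (1/|G|) sum_C |C| * chi_rho(C) * conj(chi(C)) with |G| = 4 for each irreducible chi in the table:
  <chi_rho, chi_1> = (1/4)[1*(4)*conj(1) + 1*(2)*conj(1) + 1*(-4)*conj(1) + 1*(-2)*conj(1)]
      = (1/4)[(4) + (2) + (-4) + (-2)] = 0/4 = 0
  <chi_rho, chi_2> = (1/4)[1*(4)*conj(1) + 1*(2)*conj(1) + 1*(-4)*conj(-1) + 1*(-2)*conj(-1)]
      = (1/4)[(4) + (2) + (4) + (2)] = 12/4 = 3
  <chi_rho, chi_3> = (1/4)[1*(4)*conj(1) + 1*(2)*conj(-1) + 1*(-4)*conj(1) + 1*(-2)*conj(-1)]
      = (1/4)[(4) + (-2) + (-4) + (2)] = 0/4 = 0
  <chi_rho, chi_4> = (1/4)[1*(4)*conj(1) + 1*(2)*conj(-1) + 1*(-4)*conj(-1) + 1*(-2)*conj(1)]
      = (1/4)[(4) + (-2) + (4) + (-2)] = 4/4 = 1
Dimension check: dim(rho) = sum (mult * dim) = 0*1 + 3*1 + 0*1 + 1*1 = 4 = chi_rho(e) = 4.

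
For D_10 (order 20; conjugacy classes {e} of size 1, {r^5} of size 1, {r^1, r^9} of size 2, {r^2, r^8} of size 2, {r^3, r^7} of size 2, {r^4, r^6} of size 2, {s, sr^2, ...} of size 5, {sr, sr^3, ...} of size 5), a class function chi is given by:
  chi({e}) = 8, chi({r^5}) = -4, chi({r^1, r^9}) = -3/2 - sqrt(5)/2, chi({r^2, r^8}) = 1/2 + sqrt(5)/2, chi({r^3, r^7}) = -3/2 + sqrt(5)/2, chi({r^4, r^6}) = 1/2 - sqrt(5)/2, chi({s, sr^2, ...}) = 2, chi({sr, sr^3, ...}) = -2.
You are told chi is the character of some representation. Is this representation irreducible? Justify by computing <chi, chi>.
Not irreducible (reducible): <chi, chi> = 7 > 1.

Reasoning: <chi, chi> = (1/|G|) sum_C |C| * |chi(C)|^2 = (1/20)[1*|8|^2 + 1*|-4|^2 + 2*|-3/2 - sqrt(5)/2|^2 + 2*|1/2 + sqrt(5)/2|^2 + 2*|-3/2 + sqrt(5)/2|^2 + 2*|1/2 - sqrt(5)/2|^2 + 5*|2|^2 + 5*|-2|^2]
  = (1/20)[(64) + (16) + (3*sqrt(5) + 7) + (sqrt(5) + 3) + (7 - 3*sqrt(5)) + (3 - sqrt(5)) + (20) + (20)] = 140/20 = 7.
A character is irreducible iff <chi, chi> = 1, so this representation is reducible.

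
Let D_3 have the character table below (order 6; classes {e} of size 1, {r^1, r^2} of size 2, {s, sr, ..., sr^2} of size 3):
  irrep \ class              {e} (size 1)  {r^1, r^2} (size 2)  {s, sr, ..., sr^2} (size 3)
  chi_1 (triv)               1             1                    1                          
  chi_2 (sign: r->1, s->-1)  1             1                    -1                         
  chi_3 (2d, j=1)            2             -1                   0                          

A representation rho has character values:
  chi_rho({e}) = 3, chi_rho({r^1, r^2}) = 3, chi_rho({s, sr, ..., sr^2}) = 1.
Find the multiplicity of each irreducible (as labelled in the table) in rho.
Multiplicities: chi_1: 2, chi_2: 1, chi_3: 0.

Explanation: Use <chi_rho, chi> = (1/|G|) sum_C |C| * chi_rho(C) * conj(chi(C)) with |G| = 6 for each irreducible chi in the table:
  <chi_rho, chi_1> = (1/6)[1*(3)*conj(1) + 2*(3)*conj(1) + 3*(1)*conj(1)]
      = (1/6)[(3) + (6) + (3)] = 12/6 = 2
  <chi_rho, chi_2> = (1/6)[1*(3)*conj(1) + 2*(3)*conj(1) + 3*(1)*conj(-1)]
      = (1/6)[(3) + (6) + (-3)] = 6/6 = 1
  <chi_rho, chi_3> = (1/6)[1*(3)*conj(2) + 2*(3)*conj(-1) + 3*(1)*conj(0)]
      = (1/6)[(6) + (-6) + (0)] = 0/6 = 0
Dimension check: dim(rho) = sum (mult * dim) = 2*1 + 1*1 + 0*2 = 3 = chi_rho(e) = 3.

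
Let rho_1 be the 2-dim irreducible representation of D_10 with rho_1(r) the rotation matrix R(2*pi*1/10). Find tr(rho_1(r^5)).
chi_{rho_1}(r^5) = 2*cos(2*pi*1*5/10) = -2

Explanation: rho_1(r^5) is rotation by angle 2*pi*1*5/10, whose trace is 2*cos(2*pi*1*5/10) = -2.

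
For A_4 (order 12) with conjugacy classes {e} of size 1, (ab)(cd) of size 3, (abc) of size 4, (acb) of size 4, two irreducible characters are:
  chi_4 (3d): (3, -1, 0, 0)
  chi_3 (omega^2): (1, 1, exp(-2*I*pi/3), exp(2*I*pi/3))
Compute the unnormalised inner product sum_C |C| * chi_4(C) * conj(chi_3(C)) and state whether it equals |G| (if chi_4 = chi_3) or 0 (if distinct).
Sum = 0; so <chi_4, chi_3> = 0 (distinct irreducibles are orthogonal).

Explanation: Compute term by term over conjugacy classes (|C| * chi_4(C) * conj(chi_3(C))):
  1*(3)*conj(1) + 3*(-1)*conj(1) + 4*(0)*conj(exp(-2*I*pi/3)) + 4*(0)*conj(exp(2*I*pi/3))
  = (3) + (-3) + (0) + (0)
  = 0.
(Exp terms are combined using exp(i*s)*conj(exp(i*t)) = exp(i*(s-t)), and sums of them are collapsed using the identity that for every m > 1 the m distinct m-th roots of unity sum to 0, e.g. 1 + exp(2*I*pi/3) + exp(-2*I*pi/3) = 0.)
Dividing by |G| = 12 gives 0/12 = 0, matching the row-orthogonality relation <chi_4, chi_3> = [chi_4 = chi_3].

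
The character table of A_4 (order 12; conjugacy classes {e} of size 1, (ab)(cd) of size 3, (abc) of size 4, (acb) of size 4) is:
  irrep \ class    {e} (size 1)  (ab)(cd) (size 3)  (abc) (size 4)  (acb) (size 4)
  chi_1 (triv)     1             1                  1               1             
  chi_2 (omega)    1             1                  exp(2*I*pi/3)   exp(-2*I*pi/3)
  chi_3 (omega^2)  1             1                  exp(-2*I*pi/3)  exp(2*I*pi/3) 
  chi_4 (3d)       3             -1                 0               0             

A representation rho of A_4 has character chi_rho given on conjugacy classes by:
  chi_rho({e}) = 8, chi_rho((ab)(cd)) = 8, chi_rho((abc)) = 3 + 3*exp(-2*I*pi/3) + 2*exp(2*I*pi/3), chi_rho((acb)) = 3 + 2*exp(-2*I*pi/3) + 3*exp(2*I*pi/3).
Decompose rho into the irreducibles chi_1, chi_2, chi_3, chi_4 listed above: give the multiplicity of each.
Multiplicities: chi_1: 3, chi_2: 2, chi_3: 3, chi_4: 0.

Proof sketch: Use <chi_rho, chi> = (1/|G|) sum_C |C| * chi_rho(C) * conj(chi(C)) with |G| = 12 for each irreducible chi in the table:
  <chi_rho, chi_1> = (1/12)[1*(8)*conj(1) + 3*(8)*conj(1) + 4*(3 + 3*exp(-2*I*pi/3) + 2*exp(2*I*pi/3))*conj(1) + 4*(3 + 2*exp(-2*I*pi/3) + 3*exp(2*I*pi/3))*conj(1)]
      = (1/12)[(8) + (24) + (12 + 12*exp(-2*I*pi/3) + 8*exp(2*I*pi/3)) + (12 + 8*exp(-2*I*pi/3) + 12*exp(2*I*pi/3))] = 36/12 = 3
  <chi_rho, chi_2> = (1/12)[1*(8)*conj(1) + 3*(8)*conj(1) + 4*(3 + 3*exp(-2*I*pi/3) + 2*exp(2*I*pi/3))*conj(exp(2*I*pi/3)) + 4*(3 + 2*exp(-2*I*pi/3) + 3*exp(2*I*pi/3))*conj(exp(-2*I*pi/3))]
      = (1/12)[(8) + (24) + (-4) + (-4)] = 24/12 = 2
  <chi_rho, chi_3> = (1/12)[1*(8)*conj(1) + 3*(8)*conj(1) + 4*(3 + 3*exp(-2*I*pi/3) + 2*exp(2*I*pi/3))*conj(exp(-2*I*pi/3)) + 4*(3 + 2*exp(-2*I*pi/3) + 3*exp(2*I*pi/3))*conj(exp(2*I*pi/3))]
      = (1/12)[(8) + (24) + (12 + 8*exp(-2*I*pi/3) + 12*exp(2*I*pi/3)) + (12 + 12*exp(-2*I*pi/3) + 8*exp(2*I*pi/3))] = 36/12 = 3
  <chi_rho, chi_4> = (1/12)[1*(8)*conj(3) + 3*(8)*conj(-1) + 4*(3 + 3*exp(-2*I*pi/3) + 2*exp(2*I*pi/3))*conj(0) + 4*(3 + 2*exp(-2*I*pi/3) + 3*exp(2*I*pi/3))*conj(0)]
      = (1/12)[(24) + (-24) + (0) + (0)] = 0/12 = 0
(Exp terms are combined using exp(i*s)*conj(exp(i*t)) = exp(i*(s-t)), and sums of them are collapsed using the identity that for every m > 1 the m distinct m-th roots of unity sum to 0, e.g. 1 + exp(2*I*pi/3) + exp(-2*I*pi/3) = 0.)
Dimension check: dim(rho) = sum (mult * dim) = 3*1 + 2*1 + 3*1 + 0*3 = 8 = chi_rho(e) = 8.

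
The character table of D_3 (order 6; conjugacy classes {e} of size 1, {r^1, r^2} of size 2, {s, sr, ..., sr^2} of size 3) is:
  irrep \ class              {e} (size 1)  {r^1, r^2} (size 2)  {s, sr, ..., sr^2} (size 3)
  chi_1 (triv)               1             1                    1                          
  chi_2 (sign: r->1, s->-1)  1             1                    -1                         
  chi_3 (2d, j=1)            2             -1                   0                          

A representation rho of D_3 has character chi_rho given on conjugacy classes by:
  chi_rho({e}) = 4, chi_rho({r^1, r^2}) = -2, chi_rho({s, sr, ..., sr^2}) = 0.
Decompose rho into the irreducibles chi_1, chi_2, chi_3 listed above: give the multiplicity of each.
Multiplicities: chi_1: 0, chi_2: 0, chi_3: 2.

Use <chi_rho, chi> = (1/|G|) sum_C |C| * chi_rho(C) * conj(chi(C)) with |G| = 6 for each irreducible chi in the table:
  <chi_rho, chi_1> = (1/6)[1*(4)*conj(1) + 2*(-2)*conj(1) + 3*(0)*conj(1)]
      = (1/6)[(4) + (-4) + (0)] = 0/6 = 0
  <chi_rho, chi_2> = (1/6)[1*(4)*conj(1) + 2*(-2)*conj(1) + 3*(0)*conj(-1)]
      = (1/6)[(4) + (-4) + (0)] = 0/6 = 0
  <chi_rho, chi_3> = (1/6)[1*(4)*conj(2) + 2*(-2)*conj(-1) + 3*(0)*conj(0)]
      = (1/6)[(8) + (4) + (0)] = 12/6 = 2
Dimension check: dim(rho) = sum (mult * dim) = 0*1 + 0*1 + 2*2 = 4 = chi_rho(e) = 4.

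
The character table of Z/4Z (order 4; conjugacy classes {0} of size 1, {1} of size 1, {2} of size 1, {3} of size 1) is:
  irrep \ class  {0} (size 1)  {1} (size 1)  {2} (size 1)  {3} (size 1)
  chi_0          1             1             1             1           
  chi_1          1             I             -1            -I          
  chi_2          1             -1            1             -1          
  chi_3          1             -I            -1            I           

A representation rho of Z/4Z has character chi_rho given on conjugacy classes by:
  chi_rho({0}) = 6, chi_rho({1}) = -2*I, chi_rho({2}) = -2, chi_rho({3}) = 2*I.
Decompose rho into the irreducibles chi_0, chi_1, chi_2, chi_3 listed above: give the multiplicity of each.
Multiplicities: chi_0: 1, chi_1: 1, chi_2: 1, chi_3: 3.

Proof sketch: Use <chi_rho, chi> = (1/|G|) sum_C |C| * chi_rho(C) * conj(chi(C)) with |G| = 4 for each irreducible chi in the table:
  <chi_rho, chi_0> = (1/4)[1*(6)*conj(1) + 1*(-2*I)*conj(1) + 1*(-2)*conj(1) + 1*(2*I)*conj(1)]
      = (1/4)[(6) + (-2*I) + (-2) + (2*I)] = 4/4 = 1
  <chi_rho, chi_1> = (1/4)[1*(6)*conj(1) + 1*(-2*I)*conj(I) + 1*(-2)*conj(-1) + 1*(2*I)*conj(-I)]
      = (1/4)[(6) + (-2) + (2) + (-2)] = 4/4 = 1
  <chi_rho, chi_2> = (1/4)[1*(6)*conj(1) + 1*(-2*I)*conj(-1) + 1*(-2)*conj(1) + 1*(2*I)*conj(-1)]
      = (1/4)[(6) + (2*I) + (-2) + (-2*I)] = 4/4 = 1
  <chi_rho, chi_3> = (1/4)[1*(6)*conj(1) + 1*(-2*I)*conj(-I) + 1*(-2)*conj(-1) + 1*(2*I)*conj(I)]
      = (1/4)[(6) + (2) + (2) + (2)] = 12/4 = 3
(Exp terms are combined using exp(i*s)*conj(exp(i*t)) = exp(i*(s-t)), and sums of them are collapsed using the identity that for every m > 1 the m distinct m-th roots of unity sum to 0, e.g. 1 + exp(2*I*pi/3) + exp(-2*I*pi/3) = 0.)
Dimension check: dim(rho) = sum (mult * dim) = 1*1 + 1*1 + 1*1 + 3*1 = 6 = chi_rho(e) = 6.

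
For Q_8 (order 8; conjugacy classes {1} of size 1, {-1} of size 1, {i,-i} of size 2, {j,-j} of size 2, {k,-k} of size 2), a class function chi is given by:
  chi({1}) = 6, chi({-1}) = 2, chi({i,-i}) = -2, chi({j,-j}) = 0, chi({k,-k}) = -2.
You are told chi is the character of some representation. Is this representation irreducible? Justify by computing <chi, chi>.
Not irreducible (reducible): <chi, chi> = 7 > 1.

Argument: <chi, chi> = (1/|G|) sum_C |C| * |chi(C)|^2 = (1/8)[1*|6|^2 + 1*|2|^2 + 2*|-2|^2 + 2*|0|^2 + 2*|-2|^2]
  = (1/8)[(36) + (4) + (8) + (0) + (8)] = 56/8 = 7.
A character is irreducible iff <chi, chi> = 1, so this representation is reducible.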